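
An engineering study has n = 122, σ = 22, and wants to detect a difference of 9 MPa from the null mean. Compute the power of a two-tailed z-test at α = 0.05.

SE = σ/√n = 22/√122 = 1.992. Non-centrality λ = d/SE = 9/1.992 = 4.519. Power ≈ Φ(λ - z_{α/2}) = Φ(4.519 - 1.96) = Φ(2.559) = 0.995.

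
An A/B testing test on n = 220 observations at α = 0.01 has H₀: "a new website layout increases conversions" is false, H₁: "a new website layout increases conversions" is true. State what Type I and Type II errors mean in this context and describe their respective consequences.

Type I (false positive): concluding that a new website layout increases conversions when it is not — rolling out a layout that doesn't actually help — wasted engineering effort. Type II (false negative): failing to conclude that a new website layout increases conversions when it is — discarding a layout that would have improved conversions — lost revenue. Which is costlier depends on domain priorities and is a judgement call rather than a statistical fact.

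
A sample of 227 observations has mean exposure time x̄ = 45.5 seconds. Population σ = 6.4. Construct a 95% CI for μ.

CI = x̄ ± z*(σ/√n) = 45.5 ± 1.96(6.4/√227) = 45.5 ± 0.83 = (44.67, 46.33)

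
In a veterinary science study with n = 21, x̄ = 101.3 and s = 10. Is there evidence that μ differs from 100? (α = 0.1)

t = (x̄ - μ₀)/(s/√n) = (101.3 - 100)/(10/√21) = 0.596. df = 20, critical t = ±1.725. Fail to reject H₀.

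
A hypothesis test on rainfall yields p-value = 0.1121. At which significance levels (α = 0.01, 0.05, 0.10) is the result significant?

p = 0.1121. Not significant at any of the given levels.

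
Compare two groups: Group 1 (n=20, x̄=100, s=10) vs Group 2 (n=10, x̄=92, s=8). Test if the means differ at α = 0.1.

Pooled sp = 9.4. t = 2.197, df = 28. Critical t = ±1.701. Reject H₀.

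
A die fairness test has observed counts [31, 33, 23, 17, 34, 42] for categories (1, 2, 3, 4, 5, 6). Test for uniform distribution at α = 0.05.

Expected = 30 each. χ² = Σ(O-E)²/E = 12.933. df = 5, critical value = 11.07. Reject H₀.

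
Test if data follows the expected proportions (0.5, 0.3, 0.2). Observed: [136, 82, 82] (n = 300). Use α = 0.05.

Expected: [150.0, 90.0, 60.0]. χ² = 10.084. df = 2, critical = 5.991. Reject H₀.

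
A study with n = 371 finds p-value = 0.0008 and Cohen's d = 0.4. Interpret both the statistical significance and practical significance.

Statistically significant (p = 0.0008 < 0.05). Cohen's d = 0.4 indicates a small effect size. Both statistical and practical significance should be considered.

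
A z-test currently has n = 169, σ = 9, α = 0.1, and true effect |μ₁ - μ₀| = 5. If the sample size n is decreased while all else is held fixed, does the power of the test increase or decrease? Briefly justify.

Power decreases: a smaller n inflates the standard error σ/√n, pulling the sampling distribution under H₁ back toward the critical value.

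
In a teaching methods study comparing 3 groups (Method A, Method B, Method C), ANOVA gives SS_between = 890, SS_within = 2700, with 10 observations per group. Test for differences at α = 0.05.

df_between = 2, df_within = 27. F = MS_between/MS_within = 445.0/100.0 = 4.45. F_crit ≈ 3.354. Reject H₀. At least one mean differs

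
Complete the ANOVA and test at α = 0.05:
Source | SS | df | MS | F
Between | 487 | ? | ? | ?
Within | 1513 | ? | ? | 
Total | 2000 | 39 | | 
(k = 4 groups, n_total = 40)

df_between = 3, df_within = 36. MS_between = 162.33, MS_within = 42.03. F = 3.863, F_crit ≈ 2.866. Reject H₀.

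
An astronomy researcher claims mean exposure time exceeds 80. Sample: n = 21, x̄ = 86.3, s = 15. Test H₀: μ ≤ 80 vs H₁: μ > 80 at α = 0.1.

t = (86.3 - 80)/(15/√21) = 1.925, df = 20. Critical t = 1.325. Reject H₀.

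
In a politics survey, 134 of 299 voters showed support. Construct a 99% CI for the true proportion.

p̂ = 0.448. CI = p̂ ± z*√(p̂(1-p̂)/n) = (0.374, 0.522)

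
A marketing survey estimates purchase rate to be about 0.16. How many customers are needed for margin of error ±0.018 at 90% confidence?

n = z²p(1-p)/E² = 1.645²×0.16×0.84/0.018² = 1122.5 → n = 1123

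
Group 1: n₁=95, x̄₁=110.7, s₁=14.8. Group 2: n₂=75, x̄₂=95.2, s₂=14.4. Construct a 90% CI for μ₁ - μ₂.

Difference = 15.5. SE = √(14.8²/95 + 14.4²/75) = 2.252. CI = (11.8, 19.2)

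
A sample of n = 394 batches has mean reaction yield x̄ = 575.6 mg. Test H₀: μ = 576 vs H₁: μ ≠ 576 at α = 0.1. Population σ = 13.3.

z = (x̄ - μ₀)/(σ/√n) = (575.6 - 576)/(13.3/√394) = -0.597. Critical value: ±1.645. Since |-0.597| ≤ 1.645, Fail to reject H₀.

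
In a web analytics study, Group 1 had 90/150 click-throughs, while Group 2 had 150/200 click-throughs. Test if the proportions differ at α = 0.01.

p̂₁ = 0.6, p̂₂ = 0.75, pooled p̂ = 0.686. z = -2.991. Critical: ±2.576. Reject H₀.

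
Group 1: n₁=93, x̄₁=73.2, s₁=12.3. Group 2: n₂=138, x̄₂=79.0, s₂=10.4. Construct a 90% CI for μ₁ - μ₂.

Difference = -5.8. SE = √(12.3²/93 + 10.4²/138) = 1.553. CI = (-8.35, -3.25)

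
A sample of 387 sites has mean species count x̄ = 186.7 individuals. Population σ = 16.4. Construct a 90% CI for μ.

CI = x̄ ± z*(σ/√n) = 186.7 ± 1.645(16.4/√387) = 186.7 ± 1.37 = (185.33, 188.07)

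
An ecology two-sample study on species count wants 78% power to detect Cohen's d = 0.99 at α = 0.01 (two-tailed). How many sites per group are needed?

z_{α/2} = 2.576, z_β = Φ⁻¹(0.78) = 0.772. For large effect (d = 0.99): n per group = 2(z_{α/2} + z_β)²/d² = 2(2.576 + 0.772)²/0.99² = 22.9 → 23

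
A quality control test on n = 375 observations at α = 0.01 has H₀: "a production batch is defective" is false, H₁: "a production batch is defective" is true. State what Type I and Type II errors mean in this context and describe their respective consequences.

Type I (false positive): concluding that a production batch is defective when it is not — scrapping a good batch — wasted material and cost for no reason. Type II (false negative): failing to conclude that a production batch is defective when it is — shipping a defective batch — faulty products reach customers. Which is costlier depends on domain priorities and is a judgement call rather than a statistical fact.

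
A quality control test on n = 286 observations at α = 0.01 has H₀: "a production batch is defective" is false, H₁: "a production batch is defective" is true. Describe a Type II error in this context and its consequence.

Type II error: failing to reject H₀ when it is false — concluding that a production batch is defective is not supported when in fact it is. Consequence: shipping a defective batch — faulty products reach customers.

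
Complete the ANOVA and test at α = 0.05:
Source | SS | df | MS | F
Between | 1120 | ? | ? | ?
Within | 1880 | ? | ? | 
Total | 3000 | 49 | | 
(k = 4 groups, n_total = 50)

df_between = 3, df_within = 46. MS_between = 373.33, MS_within = 40.87. F = 9.135, F_crit ≈ 2.807. Reject H₀.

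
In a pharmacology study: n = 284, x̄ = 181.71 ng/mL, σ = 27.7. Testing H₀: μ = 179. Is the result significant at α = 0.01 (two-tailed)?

z = (181.71 - 179)/(27.7/√284) = 1.649. Since |z| ≤ 2.576, not significant at α = 0.01.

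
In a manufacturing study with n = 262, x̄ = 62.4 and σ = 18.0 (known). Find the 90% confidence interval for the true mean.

CI = x̄ ± z*(σ/√n) = 62.4 ± 1.645(18.0/√262) = 62.4 ± 1.83 = (60.57, 64.23)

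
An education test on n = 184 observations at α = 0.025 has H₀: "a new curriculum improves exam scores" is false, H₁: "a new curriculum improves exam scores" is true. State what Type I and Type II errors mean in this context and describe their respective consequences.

Type I (false positive): concluding that a new curriculum improves exam scores when it is not — adopting a curriculum that gives no real benefit — disruption for nothing. Type II (false negative): failing to conclude that a new curriculum improves exam scores when it is — keeping the old curriculum when the new one would have helped students. Which is costlier depends on domain priorities and is a judgement call rather than a statistical fact.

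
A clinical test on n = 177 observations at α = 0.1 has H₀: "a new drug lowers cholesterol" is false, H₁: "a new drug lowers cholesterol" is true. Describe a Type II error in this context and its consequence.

Type II error: failing to reject H₀ when it is false — concluding that a new drug lowers cholesterol is not supported when in fact it is. Consequence: shelving an effective drug — patients miss out on a treatment that would have helped.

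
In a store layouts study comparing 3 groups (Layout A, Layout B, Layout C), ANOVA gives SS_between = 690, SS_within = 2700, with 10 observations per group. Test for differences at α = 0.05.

df_between = 2, df_within = 27. F = MS_between/MS_within = 345.0/100.0 = 3.45. F_crit ≈ 3.354. Reject H₀. At least one mean differs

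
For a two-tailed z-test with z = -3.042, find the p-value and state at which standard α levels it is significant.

p = 2·P(Z > |-3.042|) = 2·(1 - Φ(3.042)) ≈ 0.0024. Significant at α = 0.1; Significant at α = 0.05; Significant at α = 0.01.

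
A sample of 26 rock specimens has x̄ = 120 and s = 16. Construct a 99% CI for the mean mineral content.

CI = x̄ ± t*(s/√n) = 120 ± 2.787(16/√26) = (111.25, 128.75)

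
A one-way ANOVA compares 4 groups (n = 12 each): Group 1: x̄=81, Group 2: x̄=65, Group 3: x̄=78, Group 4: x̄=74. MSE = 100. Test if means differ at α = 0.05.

Grand mean = 74.5. SS_between = 1740.0, MS_between = 580.0. F = 5.8, F_crit ≈ 2.816. Reject H₀.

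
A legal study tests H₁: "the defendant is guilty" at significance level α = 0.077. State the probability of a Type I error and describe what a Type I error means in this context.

P(Type I error) = α = 0.077. A Type I error is rejecting H₀ when H₀ is actually true (false positive) — here, concluding that the defendant is guilty when in fact this is not the case. Consequence: convicting an innocent person.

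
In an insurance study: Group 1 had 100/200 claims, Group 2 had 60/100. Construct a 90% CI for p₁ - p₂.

p̂₁ = 0.5, p̂₂ = 0.6. Difference = -0.1. CI = (-0.199, -0.001)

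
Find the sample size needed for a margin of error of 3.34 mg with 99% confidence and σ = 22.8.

n = (z*σ/E)² = (2.576×22.8/3.34)² = 309.2 → n = 310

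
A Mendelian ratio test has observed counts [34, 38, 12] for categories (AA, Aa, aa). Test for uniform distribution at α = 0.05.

Expected = 28 each. χ² = Σ(O-E)²/E = 14.0. df = 2, critical value = 5.991. Reject H₀.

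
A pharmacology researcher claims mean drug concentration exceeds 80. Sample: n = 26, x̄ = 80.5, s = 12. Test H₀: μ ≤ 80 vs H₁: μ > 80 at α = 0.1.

t = (80.5 - 80)/(12/√26) = 0.212, df = 25. Critical t = 1.316. Fail to reject H₀.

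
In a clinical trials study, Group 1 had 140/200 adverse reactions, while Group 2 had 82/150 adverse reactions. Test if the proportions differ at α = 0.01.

p̂₁ = 0.7, p̂₂ = 0.547, pooled p̂ = 0.634. z = 2.947. Critical: ±2.576. Reject H₀.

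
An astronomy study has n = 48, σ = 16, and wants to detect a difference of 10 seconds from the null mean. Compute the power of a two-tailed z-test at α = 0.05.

SE = σ/√n = 16/√48 = 2.309. Non-centrality λ = d/SE = 10/2.309 = 4.33. Power ≈ Φ(λ - z_{α/2}) = Φ(4.33 - 1.96) = Φ(2.37) = 0.991.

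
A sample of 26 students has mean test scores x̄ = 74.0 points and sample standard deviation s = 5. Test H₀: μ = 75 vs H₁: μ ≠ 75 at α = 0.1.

t = (x̄ - μ₀)/(s/√n) = (74.0 - 75)/(5/√26) = -1.02. df = 25, critical t = ±1.708. Fail to reject H₀.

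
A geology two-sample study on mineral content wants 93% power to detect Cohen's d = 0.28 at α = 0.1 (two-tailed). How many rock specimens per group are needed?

z_{α/2} = 1.645, z_β = Φ⁻¹(0.93) = 1.476. For small effect (d = 0.28): n per group = 2(z_{α/2} + z_β)²/d² = 2(1.645 + 1.476)²/0.28² = 248.5 → 249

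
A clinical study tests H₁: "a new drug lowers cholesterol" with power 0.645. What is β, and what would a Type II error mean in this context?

β = 1 - power = 1 - 0.645 = 0.355. A Type II error is failing to reject H₀ when H₀ is false (false negative) — here, failing to conclude that a new drug lowers cholesterol when in fact it is true. Consequence: shelving an effective drug — patients miss out on a treatment that would have helped.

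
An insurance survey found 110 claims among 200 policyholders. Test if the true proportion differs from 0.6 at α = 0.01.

p̂ = 0.55, p₀ = 0.6. z = (p̂ - p₀)/√(p₀(1-p₀)/n) = -1.443. Critical: ±2.576. Fail to reject H₀.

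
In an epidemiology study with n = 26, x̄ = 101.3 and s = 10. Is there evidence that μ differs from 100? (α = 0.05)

t = (x̄ - μ₀)/(s/√n) = (101.3 - 100)/(10/√26) = 0.663. df = 25, critical t = ±2.06. Fail to reject H₀.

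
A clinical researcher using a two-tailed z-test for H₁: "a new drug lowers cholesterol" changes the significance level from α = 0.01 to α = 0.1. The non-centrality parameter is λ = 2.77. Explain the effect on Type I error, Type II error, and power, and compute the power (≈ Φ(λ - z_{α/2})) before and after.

Increasing α from 0.01 to 0.1:
• Type I error rate increases (α is the Type I rate by definition).
• Critical value moves from z_{α/2} = 2.576 to 1.645, so power = Φ(λ - z_{α/2}) goes from Φ(2.77 - 2.576) = 0.577 to Φ(2.77 - 1.645) = 0.87.
• Type II error rate β = 1 - power therefore decreases (0.423 → 0.13).
Appropriate when false negatives are costly — here, shelving an effective drug — patients miss out on a treatment that would have helped.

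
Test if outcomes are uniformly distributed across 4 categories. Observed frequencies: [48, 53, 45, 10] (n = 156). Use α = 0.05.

Expected = 39 each. χ² = Σ(O-E)²/E = 29.59. df = 3, critical value = 7.815. Reject H₀.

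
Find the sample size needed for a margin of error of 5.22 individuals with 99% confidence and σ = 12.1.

n = (z*σ/E)² = (2.576×12.1/5.22)² = 35.7 → n = 36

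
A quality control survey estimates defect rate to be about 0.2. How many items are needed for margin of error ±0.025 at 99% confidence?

n = z²p(1-p)/E² = 2.576²×0.2×0.8/0.025² = 1698.8 → n = 1699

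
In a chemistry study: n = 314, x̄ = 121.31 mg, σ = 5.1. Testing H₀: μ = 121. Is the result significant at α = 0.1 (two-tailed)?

z = (121.31 - 121)/(5.1/√314) = 1.077. Since |z| ≤ 1.645, not significant at α = 0.1.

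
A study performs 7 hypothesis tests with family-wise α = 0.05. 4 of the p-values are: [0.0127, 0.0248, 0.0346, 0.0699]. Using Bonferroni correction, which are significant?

Bonferroni α = 0.05/7 = 0.00714. None of the given p-values are significant.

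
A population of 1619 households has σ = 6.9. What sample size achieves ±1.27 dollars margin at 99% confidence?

Without FPC: n₀ = (2.576×6.9/1.27)² = 195.877. With FPC: n = n₀N/(n₀+N-1) = 174.8 → n = 175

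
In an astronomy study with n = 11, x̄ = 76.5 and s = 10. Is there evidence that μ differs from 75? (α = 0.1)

t = (x̄ - μ₀)/(s/√n) = (76.5 - 75)/(10/√11) = 0.497. df = 10, critical t = ±1.812. Fail to reject H₀.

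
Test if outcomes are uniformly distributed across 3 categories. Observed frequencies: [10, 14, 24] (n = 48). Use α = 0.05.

Expected = 16 each. χ² = Σ(O-E)²/E = 6.5. df = 2, critical value = 5.991. Reject H₀.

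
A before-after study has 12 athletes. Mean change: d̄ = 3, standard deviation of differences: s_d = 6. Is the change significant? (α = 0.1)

t = d̄/(s_d/√n) = 3/(6/√12) = 1.732. df = 11, critical t = ±1.796. Fail to reject H₀.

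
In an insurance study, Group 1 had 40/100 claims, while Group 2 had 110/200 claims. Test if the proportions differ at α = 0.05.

p̂₁ = 0.4, p̂₂ = 0.55, pooled p̂ = 0.5. z = -2.449. Critical: ±1.96. Reject H₀.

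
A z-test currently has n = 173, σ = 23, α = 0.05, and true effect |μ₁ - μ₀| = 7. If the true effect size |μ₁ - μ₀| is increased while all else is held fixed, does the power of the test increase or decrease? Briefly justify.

Power increases: a larger true effect increases the non-centrality λ = |μ₁ - μ₀|/(σ/√n).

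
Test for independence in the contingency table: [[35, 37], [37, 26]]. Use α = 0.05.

χ² = 1.382. df = 1, critical = 3.841. Fail to reject H₀. No evidence of dependence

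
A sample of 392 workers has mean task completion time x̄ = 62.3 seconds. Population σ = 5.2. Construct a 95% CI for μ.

CI = x̄ ± z*(σ/√n) = 62.3 ± 1.96(5.2/√392) = 62.3 ± 0.51 = (61.79, 62.81)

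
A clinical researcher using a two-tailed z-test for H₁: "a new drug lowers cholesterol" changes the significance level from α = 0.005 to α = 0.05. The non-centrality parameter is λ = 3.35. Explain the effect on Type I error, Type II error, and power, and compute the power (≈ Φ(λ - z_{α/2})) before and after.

Increasing α from 0.005 to 0.05:
• Type I error rate increases (α is the Type I rate by definition).
• Critical value moves from z_{α/2} = 2.807 to 1.96, so power = Φ(λ - z_{α/2}) goes from Φ(3.35 - 2.807) = 0.706 to Φ(3.35 - 1.96) = 0.918.
• Type II error rate β = 1 - power therefore decreases (0.294 → 0.082).
Appropriate when false negatives are costly — here, shelving an effective drug — patients miss out on a treatment that would have helped.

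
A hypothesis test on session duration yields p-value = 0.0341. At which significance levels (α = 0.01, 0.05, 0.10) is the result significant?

p = 0.0341. Significant at: α = 0.05, 0.1.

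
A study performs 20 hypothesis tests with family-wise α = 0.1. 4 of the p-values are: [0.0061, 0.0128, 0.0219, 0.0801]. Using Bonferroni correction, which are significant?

Bonferroni α = 0.1/20 = 0.005. None of the given p-values are significant.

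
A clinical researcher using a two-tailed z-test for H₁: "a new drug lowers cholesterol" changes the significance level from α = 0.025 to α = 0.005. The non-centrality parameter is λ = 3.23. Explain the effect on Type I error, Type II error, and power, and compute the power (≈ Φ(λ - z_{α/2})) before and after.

Decreasing α from 0.025 to 0.005:
• Type I error rate decreases (α is the Type I rate by definition).
• Critical value moves from z_{α/2} = 2.241 to 2.807, so power = Φ(λ - z_{α/2}) goes from Φ(3.23 - 2.241) = 0.839 to Φ(3.23 - 2.807) = 0.664.
• Type II error rate β = 1 - power therefore increases (0.161 → 0.336).
Appropriate when false positives are costly — here, approving an ineffective drug — patients take a useless medication and may skip effective alternatives.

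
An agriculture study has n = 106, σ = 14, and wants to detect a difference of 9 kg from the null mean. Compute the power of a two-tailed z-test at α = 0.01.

SE = σ/√n = 14/√106 = 1.36. Non-centrality λ = d/SE = 9/1.36 = 6.619. Power ≈ Φ(λ - z_{α/2}) = Φ(6.619 - 2.576) = Φ(4.043) = 1.0.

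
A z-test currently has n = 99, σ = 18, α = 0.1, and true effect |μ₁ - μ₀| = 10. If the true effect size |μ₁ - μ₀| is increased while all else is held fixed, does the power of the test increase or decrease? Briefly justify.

Power increases: a larger true effect increases the non-centrality λ = |μ₁ - μ₀|/(σ/√n).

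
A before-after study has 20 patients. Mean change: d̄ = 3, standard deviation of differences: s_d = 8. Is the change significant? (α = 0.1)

t = d̄/(s_d/√n) = 3/(8/√20) = 1.677. df = 19, critical t = ±1.729. Fail to reject H₀.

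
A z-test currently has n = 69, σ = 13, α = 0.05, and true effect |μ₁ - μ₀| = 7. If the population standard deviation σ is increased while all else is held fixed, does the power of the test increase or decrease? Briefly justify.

Power decreases: a larger σ inflates the standard error σ/√n, pulling the sampling distribution under H₁ back toward the critical value.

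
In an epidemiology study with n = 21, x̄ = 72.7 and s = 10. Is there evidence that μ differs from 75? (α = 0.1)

t = (x̄ - μ₀)/(s/√n) = (72.7 - 75)/(10/√21) = -1.054. df = 20, critical t = ±1.725. Fail to reject H₀.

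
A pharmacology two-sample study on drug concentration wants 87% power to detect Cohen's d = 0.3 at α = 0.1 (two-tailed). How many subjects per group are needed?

z_{α/2} = 1.645, z_β = Φ⁻¹(0.87) = 1.126. For small effect (d = 0.3): n per group = 2(z_{α/2} + z_β)²/d² = 2(1.645 + 1.126)²/0.3² = 170.6 → 171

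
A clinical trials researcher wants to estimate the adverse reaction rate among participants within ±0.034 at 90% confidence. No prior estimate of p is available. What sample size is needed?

Conservative approach: use p = 0.5 (maximizes p(1-p) = 0.25). n = z²(0.25)/E² = 1.645²×0.25/0.034² = 585.2 → n = 586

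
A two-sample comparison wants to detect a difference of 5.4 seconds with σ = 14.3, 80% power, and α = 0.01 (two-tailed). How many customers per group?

n per group = 2(z_α/2 + z_β)²σ²/d² = 2×(2.576 + 0.84)²×14.3²/5.4² = 163.7 → n = 164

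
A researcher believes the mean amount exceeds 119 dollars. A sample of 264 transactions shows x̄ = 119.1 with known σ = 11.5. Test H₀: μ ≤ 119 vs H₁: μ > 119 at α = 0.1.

z = 0.141. Critical value: 1.28. Fail to reject H₀.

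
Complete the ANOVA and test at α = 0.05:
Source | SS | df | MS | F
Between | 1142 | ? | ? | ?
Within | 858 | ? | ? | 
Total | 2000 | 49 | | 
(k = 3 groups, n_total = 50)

df_between = 2, df_within = 47. MS_between = 571.0, MS_within = 18.26. F = 31.279, F_crit ≈ 3.195. Reject H₀.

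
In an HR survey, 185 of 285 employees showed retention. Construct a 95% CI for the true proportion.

p̂ = 0.649. CI = p̂ ± z*√(p̂(1-p̂)/n) = (0.594, 0.705)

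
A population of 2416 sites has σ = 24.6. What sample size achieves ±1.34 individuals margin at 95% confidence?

Without FPC: n₀ = (1.96×24.6/1.34)² = 1294.711. With FPC: n = n₀N/(n₀+N-1) = 843.2 → n = 844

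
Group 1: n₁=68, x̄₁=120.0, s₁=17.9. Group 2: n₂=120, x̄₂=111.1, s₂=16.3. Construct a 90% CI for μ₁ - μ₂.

Difference = 8.9. SE = √(17.9²/68 + 16.3²/120) = 2.632. CI = (4.57, 13.23)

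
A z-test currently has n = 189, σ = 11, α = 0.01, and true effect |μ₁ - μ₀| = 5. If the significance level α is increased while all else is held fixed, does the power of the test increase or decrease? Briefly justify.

Power increases: a larger α lowers the critical value, so more of the H₁ sampling distribution falls in the rejection region.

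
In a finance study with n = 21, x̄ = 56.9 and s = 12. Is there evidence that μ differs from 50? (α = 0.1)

t = (x̄ - μ₀)/(s/√n) = (56.9 - 50)/(12/√21) = 2.635. df = 20, critical t = ±1.725. Reject H₀.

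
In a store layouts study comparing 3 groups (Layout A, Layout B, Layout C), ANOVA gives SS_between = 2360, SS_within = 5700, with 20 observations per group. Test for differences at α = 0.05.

df_between = 2, df_within = 57. F = MS_between/MS_within = 1180.0/100.0 = 11.8. F_crit ≈ 3.159. Reject H₀. At least one mean differs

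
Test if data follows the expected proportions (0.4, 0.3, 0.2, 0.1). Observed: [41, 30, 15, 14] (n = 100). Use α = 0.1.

Expected: [40.0, 30.0, 20.0, 10.0]. χ² = 2.875. df = 3, critical = 6.251. Fail to reject H₀.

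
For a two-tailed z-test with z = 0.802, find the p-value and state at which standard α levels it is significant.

p = 2·P(Z > |0.802|) = 2·(1 - Φ(0.802)) ≈ 0.4226. Not significant at any standard level.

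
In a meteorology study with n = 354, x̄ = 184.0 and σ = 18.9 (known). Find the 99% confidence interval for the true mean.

CI = x̄ ± z*(σ/√n) = 184.0 ± 2.576(18.9/√354) = 184.0 ± 2.59 = (181.41, 186.59)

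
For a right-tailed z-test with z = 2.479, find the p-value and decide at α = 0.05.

p = P(Z > 2.479) = 1 - Φ(2.479) ≈ 0.0066. Since p < 0.05, reject H₀ (significant) at α = 0.05.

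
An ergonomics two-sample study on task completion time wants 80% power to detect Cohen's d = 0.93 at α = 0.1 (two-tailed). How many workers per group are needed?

z_{α/2} = 1.645, z_β = Φ⁻¹(0.8) = 0.842. For large effect (d = 0.93): n per group = 2(z_{α/2} + z_β)²/d² = 2(1.645 + 0.842)²/0.93² = 14.3 → 15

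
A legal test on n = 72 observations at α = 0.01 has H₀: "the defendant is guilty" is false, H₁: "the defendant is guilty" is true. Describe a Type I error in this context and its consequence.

Type I error: rejecting H₀ when it is true — concluding that the defendant is guilty when in fact it is not. Consequence: convicting an innocent person.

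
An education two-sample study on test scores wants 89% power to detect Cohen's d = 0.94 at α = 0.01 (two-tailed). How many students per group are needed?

z_{α/2} = 2.576, z_β = Φ⁻¹(0.89) = 1.227. For large effect (d = 0.94): n per group = 2(z_{α/2} + z_β)²/d² = 2(2.576 + 1.227)²/0.94² = 32.7 → 33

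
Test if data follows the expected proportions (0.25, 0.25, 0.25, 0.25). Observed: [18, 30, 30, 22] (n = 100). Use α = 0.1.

Expected: [25.0, 25.0, 25.0, 25.0]. χ² = 4.32. df = 3, critical = 6.251. Fail to reject H₀.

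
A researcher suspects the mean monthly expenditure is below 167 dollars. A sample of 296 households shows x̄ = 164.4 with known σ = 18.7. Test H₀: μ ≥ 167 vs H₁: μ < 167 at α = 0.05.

z = -2.392. Critical value: -1.645. Reject H₀.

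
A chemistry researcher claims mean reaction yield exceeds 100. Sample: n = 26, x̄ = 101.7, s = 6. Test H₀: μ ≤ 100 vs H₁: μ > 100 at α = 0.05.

t = (101.7 - 100)/(6/√26) = 1.445, df = 25. Critical t = 1.708. Fail to reject H₀.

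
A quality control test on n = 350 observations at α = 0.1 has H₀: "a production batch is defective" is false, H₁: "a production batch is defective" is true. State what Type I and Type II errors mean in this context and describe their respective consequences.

Type I (false positive): concluding that a production batch is defective when it is not — scrapping a good batch — wasted material and cost for no reason. Type II (false negative): failing to conclude that a production batch is defective when it is — shipping a defective batch — faulty products reach customers. Which is costlier depends on domain priorities and is a judgement call rather than a statistical fact.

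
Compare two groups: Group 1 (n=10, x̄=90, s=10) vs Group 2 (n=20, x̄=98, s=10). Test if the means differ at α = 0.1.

Pooled sp = 10.0. t = -2.066, df = 28. Critical t = ±1.701. Reject H₀.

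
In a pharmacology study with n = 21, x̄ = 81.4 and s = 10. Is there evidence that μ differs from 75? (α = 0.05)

t = (x̄ - μ₀)/(s/√n) = (81.4 - 75)/(10/√21) = 2.933. df = 20, critical t = ±2.086. Reject H₀.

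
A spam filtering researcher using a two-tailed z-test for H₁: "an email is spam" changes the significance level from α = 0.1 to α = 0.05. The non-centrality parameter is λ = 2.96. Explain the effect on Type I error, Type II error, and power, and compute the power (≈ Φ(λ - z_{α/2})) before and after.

Decreasing α from 0.1 to 0.05:
• Type I error rate decreases (α is the Type I rate by definition).
• Critical value moves from z_{α/2} = 1.645 to 1.96, so power = Φ(λ - z_{α/2}) goes from Φ(2.96 - 1.645) = 0.906 to Φ(2.96 - 1.96) = 0.841.
• Type II error rate β = 1 - power therefore increases (0.094 → 0.159).
Appropriate when false positives are costly — here, a legitimate email is sent to the spam folder and the user misses it.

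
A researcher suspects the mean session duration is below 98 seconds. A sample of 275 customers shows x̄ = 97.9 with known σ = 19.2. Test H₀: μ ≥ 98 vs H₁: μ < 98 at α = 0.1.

z = -0.086. Critical value: -1.28. Fail to reject H₀.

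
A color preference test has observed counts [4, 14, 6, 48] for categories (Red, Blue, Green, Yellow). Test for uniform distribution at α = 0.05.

Expected = 18 each. χ² = Σ(O-E)²/E = 69.778. df = 3, critical value = 7.815. Reject H₀.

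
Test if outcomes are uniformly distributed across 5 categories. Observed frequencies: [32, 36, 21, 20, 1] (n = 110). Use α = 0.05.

Expected = 22 each. χ² = Σ(O-E)²/E = 33.727. df = 4, critical value = 9.488. Reject H₀.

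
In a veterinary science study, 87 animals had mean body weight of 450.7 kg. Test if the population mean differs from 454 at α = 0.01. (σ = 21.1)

z = (x̄ - μ₀)/(σ/√n) = (450.7 - 454)/(21.1/√87) = -1.459. Critical value: ±2.576. Since |-1.459| ≤ 2.576, Fail to reject H₀.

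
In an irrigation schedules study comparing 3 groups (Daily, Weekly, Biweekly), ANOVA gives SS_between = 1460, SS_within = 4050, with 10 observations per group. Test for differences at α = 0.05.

df_between = 2, df_within = 27. F = MS_between/MS_within = 730.0/150.0 = 4.867. F_crit ≈ 3.354. Reject H₀. At least one mean differs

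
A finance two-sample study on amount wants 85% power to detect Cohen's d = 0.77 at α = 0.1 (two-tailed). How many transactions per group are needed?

z_{α/2} = 1.645, z_β = Φ⁻¹(0.85) = 1.036. For medium effect (d = 0.77): n per group = 2(z_{α/2} + z_β)²/d² = 2(1.645 + 1.036)²/0.77² = 24.2 → 25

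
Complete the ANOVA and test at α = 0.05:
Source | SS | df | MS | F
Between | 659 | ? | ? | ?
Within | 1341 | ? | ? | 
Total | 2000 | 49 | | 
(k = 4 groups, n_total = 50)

df_between = 3, df_within = 46. MS_between = 219.67, MS_within = 29.15. F = 7.535, F_crit ≈ 2.807. Reject H₀.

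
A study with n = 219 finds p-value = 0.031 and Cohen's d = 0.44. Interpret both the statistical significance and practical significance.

Statistically significant (p = 0.031 < 0.05). Cohen's d = 0.44 indicates a small effect size. Both statistical and practical significance should be considered.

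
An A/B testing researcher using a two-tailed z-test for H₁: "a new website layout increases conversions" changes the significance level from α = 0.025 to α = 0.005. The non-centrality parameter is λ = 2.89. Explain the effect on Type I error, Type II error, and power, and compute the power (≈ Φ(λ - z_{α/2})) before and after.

Decreasing α from 0.025 to 0.005:
• Type I error rate decreases (α is the Type I rate by definition).
• Critical value moves from z_{α/2} = 2.241 to 2.807, so power = Φ(λ - z_{α/2}) goes from Φ(2.89 - 2.241) = 0.742 to Φ(2.89 - 2.807) = 0.533.
• Type II error rate β = 1 - power therefore increases (0.258 → 0.467).
Appropriate when false positives are costly — here, rolling out a layout that doesn't actually help — wasted engineering effort.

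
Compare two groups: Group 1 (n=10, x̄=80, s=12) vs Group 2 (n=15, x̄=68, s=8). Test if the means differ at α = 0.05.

Pooled sp = 9.76. t = 3.011, df = 23. Critical t = ±2.069. Reject H₀.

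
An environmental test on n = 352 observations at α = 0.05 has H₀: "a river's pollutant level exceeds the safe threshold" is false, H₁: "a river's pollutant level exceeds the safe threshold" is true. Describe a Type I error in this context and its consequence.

Type I error: rejecting H₀ when it is true — concluding that a river's pollutant level exceeds the safe threshold when in fact it is not. Consequence: shutting down a compliant factory unnecessarily.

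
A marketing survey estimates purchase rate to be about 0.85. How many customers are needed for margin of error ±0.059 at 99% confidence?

n = z²p(1-p)/E² = 2.576²×0.85×0.15/0.059² = 243.1 → n = 244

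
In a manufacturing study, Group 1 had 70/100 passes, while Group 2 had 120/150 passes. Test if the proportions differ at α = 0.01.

p̂₁ = 0.7, p̂₂ = 0.8, pooled p̂ = 0.76. z = -1.814. Critical: ±2.576. Fail to reject H₀.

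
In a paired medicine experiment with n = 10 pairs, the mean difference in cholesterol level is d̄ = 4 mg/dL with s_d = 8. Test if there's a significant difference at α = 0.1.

t = d̄/(s_d/√n) = 4/(8/√10) = 1.581. df = 9, critical t = ±1.833. Fail to reject H₀.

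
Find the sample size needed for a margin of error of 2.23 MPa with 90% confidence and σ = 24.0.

n = (z*σ/E)² = (1.645×24.0/2.23)² = 313.4 → n = 314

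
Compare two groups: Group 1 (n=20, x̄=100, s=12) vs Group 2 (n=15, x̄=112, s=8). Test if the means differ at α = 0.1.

Pooled sp = 10.49. t = -3.349, df = 33. Critical t = ±1.692. Reject H₀.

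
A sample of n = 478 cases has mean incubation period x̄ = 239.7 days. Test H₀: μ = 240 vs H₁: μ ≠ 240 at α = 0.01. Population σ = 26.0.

z = (x̄ - μ₀)/(σ/√n) = (239.7 - 240)/(26.0/√478) = -0.252. Critical value: ±2.576. Since |-0.252| ≤ 2.576, Fail to reject H₀.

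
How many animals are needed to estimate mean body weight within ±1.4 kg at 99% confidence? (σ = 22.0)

n = (z*σ/E)² = (2.576×22.0/1.4)² = 1638.6 → n = 1639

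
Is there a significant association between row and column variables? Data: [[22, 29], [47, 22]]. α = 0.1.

χ² = 7.487. df = 1, critical = 2.706. Reject H₀. Variables are dependent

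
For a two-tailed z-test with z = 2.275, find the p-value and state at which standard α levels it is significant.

p = 2·P(Z > |2.275|) = 2·(1 - Φ(2.275)) ≈ 0.0229. Significant at α = 0.1; Significant at α = 0.05.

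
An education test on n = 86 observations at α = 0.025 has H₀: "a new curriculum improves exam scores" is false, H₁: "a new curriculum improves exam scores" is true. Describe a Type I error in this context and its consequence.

Type I error: rejecting H₀ when it is true — concluding that a new curriculum improves exam scores when in fact it is not. Consequence: adopting a curriculum that gives no real benefit — disruption for nothing.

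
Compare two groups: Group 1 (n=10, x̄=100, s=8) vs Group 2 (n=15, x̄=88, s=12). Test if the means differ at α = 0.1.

Pooled sp = 10.62. t = 2.769, df = 23. Critical t = ±1.714. Reject H₀.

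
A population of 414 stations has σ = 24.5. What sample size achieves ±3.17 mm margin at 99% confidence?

Without FPC: n₀ = (2.576×24.5/3.17)² = 396.374. With FPC: n = n₀N/(n₀+N-1) = 202.7 → n = 203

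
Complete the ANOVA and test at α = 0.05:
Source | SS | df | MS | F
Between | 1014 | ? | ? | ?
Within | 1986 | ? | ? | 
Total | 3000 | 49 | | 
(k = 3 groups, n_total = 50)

df_between = 2, df_within = 47. MS_between = 507.0, MS_within = 42.26. F = 11.998, F_crit ≈ 3.195. Reject H₀.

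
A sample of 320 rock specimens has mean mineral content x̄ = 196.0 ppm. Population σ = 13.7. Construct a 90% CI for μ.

CI = x̄ ± z*(σ/√n) = 196.0 ± 1.645(13.7/√320) = 196.0 ± 1.26 = (194.74, 197.26)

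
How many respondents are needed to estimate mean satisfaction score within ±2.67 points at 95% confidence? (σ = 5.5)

n = (z*σ/E)² = (1.96×5.5/2.67)² = 16.3 → n = 17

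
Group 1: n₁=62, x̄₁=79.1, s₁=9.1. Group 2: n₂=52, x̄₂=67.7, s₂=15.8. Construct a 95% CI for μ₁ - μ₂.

Difference = 11.4. SE = √(9.1²/62 + 15.8²/52) = 2.477. CI = (6.54, 16.26)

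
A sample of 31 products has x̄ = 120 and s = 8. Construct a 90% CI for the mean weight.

CI = x̄ ± t*(s/√n) = 120 ± 1.697(8/√31) = (117.56, 122.44)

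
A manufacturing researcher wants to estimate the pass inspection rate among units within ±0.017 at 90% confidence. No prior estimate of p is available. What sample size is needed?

Conservative approach: use p = 0.5 (maximizes p(1-p) = 0.25). n = z²(0.25)/E² = 1.645²×0.25/0.017² = 2340.9 → n = 2341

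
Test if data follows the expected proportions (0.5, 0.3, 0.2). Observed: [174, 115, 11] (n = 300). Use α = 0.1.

Expected: [150.0, 90.0, 60.0]. χ² = 50.801. df = 2, critical = 4.605. Reject H₀.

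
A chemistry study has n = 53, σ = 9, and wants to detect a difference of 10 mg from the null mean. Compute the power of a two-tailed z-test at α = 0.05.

SE = σ/√n = 9/√53 = 1.236. Non-centrality λ = d/SE = 10/1.236 = 8.089. Power ≈ Φ(λ - z_{α/2}) = Φ(8.089 - 1.96) = Φ(6.129) = 1.0.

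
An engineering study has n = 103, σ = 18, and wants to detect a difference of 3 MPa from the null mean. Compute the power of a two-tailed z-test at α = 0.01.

SE = σ/√n = 18/√103 = 1.774. Non-centrality λ = d/SE = 3/1.774 = 1.691. Power ≈ Φ(λ - z_{α/2}) = Φ(1.691 - 2.576) = Φ(-0.885) = 0.188.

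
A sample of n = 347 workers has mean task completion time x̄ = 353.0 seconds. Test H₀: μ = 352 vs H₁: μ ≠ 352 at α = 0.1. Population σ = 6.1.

z = (x̄ - μ₀)/(σ/√n) = (353.0 - 352)/(6.1/√347) = 3.054. Critical value: ±1.645. Since |3.054| > 1.645, Reject H₀.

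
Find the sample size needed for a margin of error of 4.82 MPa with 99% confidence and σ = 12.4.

n = (z*σ/E)² = (2.576×12.4/4.82)² = 43.9 → n = 44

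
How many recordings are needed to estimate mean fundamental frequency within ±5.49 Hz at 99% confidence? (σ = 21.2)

n = (z*σ/E)² = (2.576×21.2/5.49)² = 99.0 → n = 99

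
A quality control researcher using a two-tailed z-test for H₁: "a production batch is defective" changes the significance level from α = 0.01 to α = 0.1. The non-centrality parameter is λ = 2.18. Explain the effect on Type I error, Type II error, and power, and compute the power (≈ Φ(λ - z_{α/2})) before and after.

Increasing α from 0.01 to 0.1:
• Type I error rate increases (α is the Type I rate by definition).
• Critical value moves from z_{α/2} = 2.576 to 1.645, so power = Φ(λ - z_{α/2}) goes from Φ(2.18 - 2.576) = 0.346 to Φ(2.18 - 1.645) = 0.704.
• Type II error rate β = 1 - power therefore decreases (0.654 → 0.296).
Appropriate when false negatives are costly — here, shipping a defective batch — faulty products reach customers.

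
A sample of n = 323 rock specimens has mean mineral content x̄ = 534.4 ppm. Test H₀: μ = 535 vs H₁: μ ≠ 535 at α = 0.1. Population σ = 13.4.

z = (x̄ - μ₀)/(σ/√n) = (534.4 - 535)/(13.4/√323) = -0.805. Critical value: ±1.645. Since |-0.805| ≤ 1.645, Fail to reject H₀.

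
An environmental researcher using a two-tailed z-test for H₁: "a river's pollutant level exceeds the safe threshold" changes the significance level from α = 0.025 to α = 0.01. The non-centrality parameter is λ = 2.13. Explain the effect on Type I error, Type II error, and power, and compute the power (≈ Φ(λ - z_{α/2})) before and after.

Decreasing α from 0.025 to 0.01:
• Type I error rate decreases (α is the Type I rate by definition).
• Critical value moves from z_{α/2} = 2.241 to 2.576, so power = Φ(λ - z_{α/2}) goes from Φ(2.13 - 2.241) = 0.456 to Φ(2.13 - 2.576) = 0.328.
• Type II error rate β = 1 - power therefore increases (0.544 → 0.672).
Appropriate when false positives are costly — here, shutting down a compliant factory unnecessarily.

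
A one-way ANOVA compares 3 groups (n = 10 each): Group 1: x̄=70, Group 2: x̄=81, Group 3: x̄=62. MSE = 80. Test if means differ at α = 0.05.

Grand mean = 71.0. SS_between = 1820.0, MS_between = 910.0. F = 11.375, F_crit ≈ 3.354. Reject H₀.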